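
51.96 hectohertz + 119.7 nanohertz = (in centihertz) 5.196e+05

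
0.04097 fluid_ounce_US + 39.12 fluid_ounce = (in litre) 1.158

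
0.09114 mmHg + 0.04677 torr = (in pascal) 18.39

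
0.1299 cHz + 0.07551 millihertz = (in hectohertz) 1.375e-05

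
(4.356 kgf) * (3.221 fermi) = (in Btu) 1.304e-16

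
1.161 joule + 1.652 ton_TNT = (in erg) 6.912e+16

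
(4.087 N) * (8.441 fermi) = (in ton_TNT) 8.245e-24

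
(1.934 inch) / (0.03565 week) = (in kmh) 8.202e-06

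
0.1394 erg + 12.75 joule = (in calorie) 3.047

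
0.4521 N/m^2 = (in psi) 6.557e-05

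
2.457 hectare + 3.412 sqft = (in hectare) 2.457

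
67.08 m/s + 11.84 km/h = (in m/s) 70.37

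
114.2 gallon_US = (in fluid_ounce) 1.462e+04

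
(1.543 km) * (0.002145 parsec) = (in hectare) 1.021e+13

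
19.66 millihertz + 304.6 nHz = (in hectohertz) 0.0001966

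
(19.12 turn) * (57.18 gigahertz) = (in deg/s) 3.936e+14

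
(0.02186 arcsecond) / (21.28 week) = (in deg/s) 4.718e-13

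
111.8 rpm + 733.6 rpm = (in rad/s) 88.53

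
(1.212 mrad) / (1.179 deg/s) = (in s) 0.0589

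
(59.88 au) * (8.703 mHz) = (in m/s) 7.796e+10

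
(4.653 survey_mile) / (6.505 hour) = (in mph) 0.7153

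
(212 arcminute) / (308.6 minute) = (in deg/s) 0.0001908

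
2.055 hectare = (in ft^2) 2.212e+05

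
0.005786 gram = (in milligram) 5.786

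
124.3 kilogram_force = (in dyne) 1.219e+08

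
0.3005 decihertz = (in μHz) 3.005e+04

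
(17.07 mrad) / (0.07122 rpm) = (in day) 2.649e-05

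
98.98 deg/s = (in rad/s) 1.728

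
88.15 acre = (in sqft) 3.84e+06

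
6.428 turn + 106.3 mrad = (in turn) 6.445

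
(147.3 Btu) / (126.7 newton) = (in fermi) 1.227e+18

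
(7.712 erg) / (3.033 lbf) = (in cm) 5.716e-06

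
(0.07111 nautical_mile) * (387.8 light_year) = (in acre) 1.194e+17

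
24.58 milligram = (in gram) 0.02458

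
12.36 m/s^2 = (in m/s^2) 12.36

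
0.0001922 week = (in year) 3.686e-06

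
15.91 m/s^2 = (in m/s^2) 15.91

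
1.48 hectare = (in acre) 3.657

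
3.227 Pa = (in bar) 3.227e-05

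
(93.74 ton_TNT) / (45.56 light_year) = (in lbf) 2.046e-07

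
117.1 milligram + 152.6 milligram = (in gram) 0.2697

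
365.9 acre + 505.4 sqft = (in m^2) 1.481e+06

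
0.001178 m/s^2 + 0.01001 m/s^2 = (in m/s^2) 0.01119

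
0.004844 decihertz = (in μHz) 484.4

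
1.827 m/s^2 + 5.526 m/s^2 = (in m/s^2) 7.353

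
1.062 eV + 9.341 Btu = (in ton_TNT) 2.355e-06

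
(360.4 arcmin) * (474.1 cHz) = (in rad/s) 0.497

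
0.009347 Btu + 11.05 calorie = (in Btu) 0.05317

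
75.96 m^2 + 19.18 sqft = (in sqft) 836.8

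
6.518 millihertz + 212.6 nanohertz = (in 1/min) 0.3911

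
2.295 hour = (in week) 0.01366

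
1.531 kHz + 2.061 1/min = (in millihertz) 1.531e+06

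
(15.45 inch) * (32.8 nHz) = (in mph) 2.879e-08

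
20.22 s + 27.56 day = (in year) 0.07551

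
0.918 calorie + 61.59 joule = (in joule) 65.43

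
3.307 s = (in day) 3.828e-05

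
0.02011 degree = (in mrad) 0.351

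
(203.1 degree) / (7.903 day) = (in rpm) 4.957e-05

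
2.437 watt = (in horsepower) 0.003268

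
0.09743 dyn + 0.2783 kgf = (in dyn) 2.729e+05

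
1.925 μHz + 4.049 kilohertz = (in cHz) 4.049e+05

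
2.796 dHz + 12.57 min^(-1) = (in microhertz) 4.891e+05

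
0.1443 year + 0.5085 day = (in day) 53.18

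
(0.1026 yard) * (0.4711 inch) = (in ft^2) 0.01208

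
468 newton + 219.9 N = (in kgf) 70.15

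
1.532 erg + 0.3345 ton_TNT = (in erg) 1.4e+16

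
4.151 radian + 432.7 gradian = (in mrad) 1.095e+04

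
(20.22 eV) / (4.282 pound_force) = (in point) 4.821e-16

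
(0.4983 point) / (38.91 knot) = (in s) 8.782e-06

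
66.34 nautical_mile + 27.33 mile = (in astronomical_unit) 1.115e-06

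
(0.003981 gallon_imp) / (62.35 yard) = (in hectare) 3.174e-11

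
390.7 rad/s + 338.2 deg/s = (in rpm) 3787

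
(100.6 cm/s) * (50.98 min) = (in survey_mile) 1.912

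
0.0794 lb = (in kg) 0.03602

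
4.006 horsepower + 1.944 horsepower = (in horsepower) 5.95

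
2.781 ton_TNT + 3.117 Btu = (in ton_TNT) 2.781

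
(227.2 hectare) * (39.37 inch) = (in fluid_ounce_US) 7.683e+10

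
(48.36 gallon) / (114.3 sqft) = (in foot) 0.05656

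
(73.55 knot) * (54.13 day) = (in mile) 1.1e+05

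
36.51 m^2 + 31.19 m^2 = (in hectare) 0.00677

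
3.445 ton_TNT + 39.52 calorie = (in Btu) 1.366e+07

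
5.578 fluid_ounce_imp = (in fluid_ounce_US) 5.359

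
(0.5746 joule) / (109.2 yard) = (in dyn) 575.4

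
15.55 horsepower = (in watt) 1.16e+04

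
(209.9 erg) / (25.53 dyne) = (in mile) 5.109e-05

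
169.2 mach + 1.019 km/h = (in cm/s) 5.761e+06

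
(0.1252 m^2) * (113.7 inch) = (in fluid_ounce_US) 1.223e+04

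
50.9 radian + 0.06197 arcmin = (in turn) 8.101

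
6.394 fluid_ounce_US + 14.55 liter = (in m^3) 0.01474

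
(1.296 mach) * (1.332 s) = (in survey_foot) 1928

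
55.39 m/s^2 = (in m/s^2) 55.39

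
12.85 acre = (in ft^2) 5.597e+05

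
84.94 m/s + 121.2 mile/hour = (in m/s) 139.1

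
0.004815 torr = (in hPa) 0.006419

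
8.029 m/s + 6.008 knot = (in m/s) 11.12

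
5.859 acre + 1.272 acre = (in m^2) 2.886e+04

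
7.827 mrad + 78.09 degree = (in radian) 1.371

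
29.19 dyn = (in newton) 0.0002919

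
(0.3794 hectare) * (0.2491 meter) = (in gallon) 2.497e+05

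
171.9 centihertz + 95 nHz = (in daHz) 0.1719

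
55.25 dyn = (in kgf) 5.634e-05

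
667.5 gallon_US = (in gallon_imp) 555.8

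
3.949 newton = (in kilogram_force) 0.4027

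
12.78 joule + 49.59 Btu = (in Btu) 49.6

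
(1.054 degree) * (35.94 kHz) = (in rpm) 6313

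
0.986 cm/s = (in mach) 2.896e-05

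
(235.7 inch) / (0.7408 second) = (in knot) 15.71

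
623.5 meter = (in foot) 2046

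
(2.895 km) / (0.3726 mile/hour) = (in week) 0.02874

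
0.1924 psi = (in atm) 0.01309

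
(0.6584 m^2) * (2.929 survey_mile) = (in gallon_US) 8.199e+05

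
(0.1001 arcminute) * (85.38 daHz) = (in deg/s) 1.424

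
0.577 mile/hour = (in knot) 0.5014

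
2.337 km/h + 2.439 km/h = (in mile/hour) 2.968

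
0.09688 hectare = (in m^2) 968.8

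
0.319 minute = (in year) 6.069e-07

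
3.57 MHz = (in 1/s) 3.57e+06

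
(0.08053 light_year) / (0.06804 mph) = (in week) 4.142e+10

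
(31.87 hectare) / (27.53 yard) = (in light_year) 1.338e-12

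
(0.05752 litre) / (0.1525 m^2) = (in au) 2.521e-15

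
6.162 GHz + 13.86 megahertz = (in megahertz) 6176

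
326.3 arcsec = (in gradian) 0.1007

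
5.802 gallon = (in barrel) 0.1381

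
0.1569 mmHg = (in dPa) 209.2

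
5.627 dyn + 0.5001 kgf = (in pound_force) 1.103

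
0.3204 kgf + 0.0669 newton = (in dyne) 3.209e+05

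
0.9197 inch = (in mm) 23.36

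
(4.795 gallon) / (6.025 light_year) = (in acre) 7.869e-23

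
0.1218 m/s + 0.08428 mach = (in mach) 0.08464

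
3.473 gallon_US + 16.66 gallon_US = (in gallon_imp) 16.76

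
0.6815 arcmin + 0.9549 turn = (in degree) 343.8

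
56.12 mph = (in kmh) 90.32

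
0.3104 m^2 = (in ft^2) 3.341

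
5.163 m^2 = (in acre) 0.001276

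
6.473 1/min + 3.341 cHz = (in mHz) 141.3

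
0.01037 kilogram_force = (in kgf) 0.01037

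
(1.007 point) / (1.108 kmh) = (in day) 1.336e-08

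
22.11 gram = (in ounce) 0.7799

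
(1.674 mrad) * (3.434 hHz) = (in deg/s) 32.94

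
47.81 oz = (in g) 1355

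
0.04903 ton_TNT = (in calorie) 4.903e+07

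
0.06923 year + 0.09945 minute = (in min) 3.639e+04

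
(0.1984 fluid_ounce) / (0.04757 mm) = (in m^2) 0.1233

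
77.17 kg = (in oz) 2722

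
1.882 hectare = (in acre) 4.651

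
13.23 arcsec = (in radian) 6.414e-05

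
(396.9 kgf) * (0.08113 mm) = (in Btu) 0.0002993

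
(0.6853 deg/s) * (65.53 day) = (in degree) 3.88e+06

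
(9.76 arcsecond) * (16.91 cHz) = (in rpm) 7.641e-05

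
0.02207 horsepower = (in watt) 16.46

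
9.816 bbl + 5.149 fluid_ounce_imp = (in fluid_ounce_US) 5.278e+04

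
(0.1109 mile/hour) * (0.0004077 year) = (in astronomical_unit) 4.261e-09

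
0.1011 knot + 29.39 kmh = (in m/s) 8.216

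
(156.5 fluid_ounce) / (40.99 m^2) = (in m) 0.0001129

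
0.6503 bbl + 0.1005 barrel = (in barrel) 0.7508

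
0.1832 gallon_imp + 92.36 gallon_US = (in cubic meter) 0.3505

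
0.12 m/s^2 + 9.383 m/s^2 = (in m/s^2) 9.503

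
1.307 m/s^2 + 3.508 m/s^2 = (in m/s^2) 4.815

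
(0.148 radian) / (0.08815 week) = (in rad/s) 2.776e-06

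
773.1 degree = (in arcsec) 2.783e+06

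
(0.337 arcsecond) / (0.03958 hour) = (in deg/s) 6.57e-07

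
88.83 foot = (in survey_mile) 0.01682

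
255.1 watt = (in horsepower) 0.3421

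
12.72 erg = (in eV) 7.939e+12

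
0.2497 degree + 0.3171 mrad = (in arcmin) 16.07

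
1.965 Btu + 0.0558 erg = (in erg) 2.073e+10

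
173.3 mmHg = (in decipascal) 2.31e+05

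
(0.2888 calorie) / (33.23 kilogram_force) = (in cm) 0.3708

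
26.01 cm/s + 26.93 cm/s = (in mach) 0.001555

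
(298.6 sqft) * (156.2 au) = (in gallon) 1.712e+17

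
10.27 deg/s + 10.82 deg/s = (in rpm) 3.515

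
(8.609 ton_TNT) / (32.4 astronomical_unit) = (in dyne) 743.1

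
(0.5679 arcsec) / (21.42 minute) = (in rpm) 2.046e-08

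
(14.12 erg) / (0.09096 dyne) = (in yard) 1.698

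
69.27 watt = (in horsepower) 0.09289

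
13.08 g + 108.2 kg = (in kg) 108.2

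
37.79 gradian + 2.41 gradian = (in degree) 36.18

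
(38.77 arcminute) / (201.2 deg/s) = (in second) 0.003212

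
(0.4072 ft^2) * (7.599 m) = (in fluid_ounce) 9721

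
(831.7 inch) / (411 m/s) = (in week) 8.499e-08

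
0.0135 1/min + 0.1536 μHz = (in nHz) 2.252e+05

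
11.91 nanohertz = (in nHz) 11.91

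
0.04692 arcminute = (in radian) 1.365e-05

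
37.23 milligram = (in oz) 0.001313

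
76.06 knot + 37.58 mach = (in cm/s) 1.284e+06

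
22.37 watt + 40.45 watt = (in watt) 62.82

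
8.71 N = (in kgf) 0.8882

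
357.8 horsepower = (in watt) 2.668e+05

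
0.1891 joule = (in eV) 1.18e+18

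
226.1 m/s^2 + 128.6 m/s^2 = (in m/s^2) 354.7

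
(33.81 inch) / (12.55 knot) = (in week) 2.199e-07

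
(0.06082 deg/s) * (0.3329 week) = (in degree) 1.225e+04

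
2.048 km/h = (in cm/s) 56.89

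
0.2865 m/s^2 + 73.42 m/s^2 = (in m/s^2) 73.71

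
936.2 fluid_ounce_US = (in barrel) 0.1741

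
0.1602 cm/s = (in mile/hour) 0.003584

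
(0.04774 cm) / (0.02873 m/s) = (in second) 0.01662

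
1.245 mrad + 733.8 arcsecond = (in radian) 0.004803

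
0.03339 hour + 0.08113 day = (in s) 7130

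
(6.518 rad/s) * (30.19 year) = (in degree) 3.556e+11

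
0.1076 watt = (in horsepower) 0.0001443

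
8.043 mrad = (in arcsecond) 1659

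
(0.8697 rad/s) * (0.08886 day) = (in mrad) 6.677e+06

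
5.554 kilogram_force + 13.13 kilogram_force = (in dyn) 1.832e+07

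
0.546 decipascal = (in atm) 5.389e-07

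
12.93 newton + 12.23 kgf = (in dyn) 1.329e+07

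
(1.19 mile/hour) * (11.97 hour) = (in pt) 6.498e+07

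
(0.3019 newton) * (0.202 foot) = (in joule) 0.01859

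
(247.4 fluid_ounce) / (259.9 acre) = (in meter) 6.956e-09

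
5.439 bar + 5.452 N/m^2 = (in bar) 5.439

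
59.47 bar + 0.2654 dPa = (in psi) 862.5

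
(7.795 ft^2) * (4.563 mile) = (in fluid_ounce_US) 1.798e+08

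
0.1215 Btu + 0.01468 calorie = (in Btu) 0.1216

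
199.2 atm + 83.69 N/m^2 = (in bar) 201.8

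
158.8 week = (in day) 1112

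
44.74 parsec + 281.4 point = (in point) 3.913e+21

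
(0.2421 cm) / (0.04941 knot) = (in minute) 0.001587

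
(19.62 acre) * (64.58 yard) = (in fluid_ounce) 1.585e+11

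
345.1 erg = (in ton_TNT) 8.248e-15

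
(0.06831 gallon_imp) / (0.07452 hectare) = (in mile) 2.589e-10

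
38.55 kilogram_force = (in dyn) 3.78e+07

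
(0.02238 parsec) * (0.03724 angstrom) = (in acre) 0.6355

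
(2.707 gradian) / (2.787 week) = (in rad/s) 2.523e-08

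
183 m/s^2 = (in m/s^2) 183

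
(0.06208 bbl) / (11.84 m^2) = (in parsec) 2.702e-20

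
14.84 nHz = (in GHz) 1.484e-17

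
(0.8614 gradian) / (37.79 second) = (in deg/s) 0.02051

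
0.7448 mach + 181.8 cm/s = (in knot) 496.5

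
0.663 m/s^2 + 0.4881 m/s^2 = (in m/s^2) 1.151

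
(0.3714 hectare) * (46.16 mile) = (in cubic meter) 2.759e+08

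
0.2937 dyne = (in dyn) 0.2937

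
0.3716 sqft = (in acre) 8.531e-06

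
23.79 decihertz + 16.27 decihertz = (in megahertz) 4.006e-06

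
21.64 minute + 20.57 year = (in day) 7508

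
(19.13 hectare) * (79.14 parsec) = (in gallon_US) 1.234e+26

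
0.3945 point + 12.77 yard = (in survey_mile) 0.007256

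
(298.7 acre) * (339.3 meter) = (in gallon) 1.083e+11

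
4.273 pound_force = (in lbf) 4.273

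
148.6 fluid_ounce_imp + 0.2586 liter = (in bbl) 0.02818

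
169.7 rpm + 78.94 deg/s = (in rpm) 182.9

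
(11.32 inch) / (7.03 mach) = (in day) 1.39e-09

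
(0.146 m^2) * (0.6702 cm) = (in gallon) 0.2585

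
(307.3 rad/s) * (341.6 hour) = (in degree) 2.165e+10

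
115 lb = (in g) 5.216e+04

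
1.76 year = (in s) 5.55e+07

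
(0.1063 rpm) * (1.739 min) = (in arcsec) 2.396e+05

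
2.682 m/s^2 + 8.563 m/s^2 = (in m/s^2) 11.25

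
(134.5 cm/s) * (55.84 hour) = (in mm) 2.704e+08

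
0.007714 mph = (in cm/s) 0.3448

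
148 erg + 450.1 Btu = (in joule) 4.749e+05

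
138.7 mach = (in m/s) 4.723e+04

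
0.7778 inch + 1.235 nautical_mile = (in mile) 1.421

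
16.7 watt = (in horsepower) 0.0224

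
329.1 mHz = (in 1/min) 19.75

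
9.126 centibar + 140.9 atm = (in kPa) 1.429e+04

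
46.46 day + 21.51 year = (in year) 21.64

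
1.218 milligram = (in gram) 0.001218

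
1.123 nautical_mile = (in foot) 6823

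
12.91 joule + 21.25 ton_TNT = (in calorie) 2.125e+10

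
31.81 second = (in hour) 0.008836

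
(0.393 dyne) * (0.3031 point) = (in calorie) 1.004e-10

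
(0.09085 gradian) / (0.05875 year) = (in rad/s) 7.702e-10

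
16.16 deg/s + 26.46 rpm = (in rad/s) 3.053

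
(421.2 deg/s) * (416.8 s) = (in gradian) 1.951e+05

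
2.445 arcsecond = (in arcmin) 0.04075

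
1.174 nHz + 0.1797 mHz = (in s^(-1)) 0.0001797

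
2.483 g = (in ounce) 0.08759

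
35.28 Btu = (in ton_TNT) 8.896e-06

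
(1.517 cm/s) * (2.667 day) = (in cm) 3.496e+05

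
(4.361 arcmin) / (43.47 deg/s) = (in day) 1.935e-08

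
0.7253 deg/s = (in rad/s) 0.01266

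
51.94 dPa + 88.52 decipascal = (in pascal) 14.05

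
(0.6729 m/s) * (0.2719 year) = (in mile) 3585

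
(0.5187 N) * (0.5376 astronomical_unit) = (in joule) 4.172e+10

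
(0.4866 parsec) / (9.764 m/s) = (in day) 1.78e+10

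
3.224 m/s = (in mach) 0.009468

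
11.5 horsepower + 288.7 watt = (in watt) 8864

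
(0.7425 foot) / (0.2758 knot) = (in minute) 0.02658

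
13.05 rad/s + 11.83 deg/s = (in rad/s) 13.26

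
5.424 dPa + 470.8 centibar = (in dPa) 4.708e+06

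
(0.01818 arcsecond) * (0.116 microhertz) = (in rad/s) 1.022e-14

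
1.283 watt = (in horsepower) 0.001721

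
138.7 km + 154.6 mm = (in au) 9.272e-07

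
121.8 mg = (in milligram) 121.8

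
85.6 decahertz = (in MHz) 0.000856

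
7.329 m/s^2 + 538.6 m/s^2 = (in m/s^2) 545.9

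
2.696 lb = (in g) 1223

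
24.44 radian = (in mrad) 2.444e+04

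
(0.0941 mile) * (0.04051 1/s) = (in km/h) 22.09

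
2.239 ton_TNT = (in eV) 5.847e+28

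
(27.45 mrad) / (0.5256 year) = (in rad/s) 1.656e-09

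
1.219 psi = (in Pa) 8405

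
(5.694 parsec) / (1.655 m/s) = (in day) 1.229e+12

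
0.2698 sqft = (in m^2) 0.02507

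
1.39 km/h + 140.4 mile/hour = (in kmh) 227.3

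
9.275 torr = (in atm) 0.0122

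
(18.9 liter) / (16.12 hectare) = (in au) 7.837e-19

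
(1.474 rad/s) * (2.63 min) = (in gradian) 1.481e+04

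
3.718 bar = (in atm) 3.669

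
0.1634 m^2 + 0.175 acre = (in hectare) 0.07084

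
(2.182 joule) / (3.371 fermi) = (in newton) 6.473e+14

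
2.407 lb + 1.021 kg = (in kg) 2.113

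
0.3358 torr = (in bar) 0.0004477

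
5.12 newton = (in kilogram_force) 0.5221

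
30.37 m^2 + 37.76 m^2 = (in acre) 0.01684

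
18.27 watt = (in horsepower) 0.0245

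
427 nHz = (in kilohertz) 4.27e-10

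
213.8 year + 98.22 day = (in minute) 1.125e+08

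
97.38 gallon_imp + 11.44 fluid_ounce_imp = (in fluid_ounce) 1.498e+04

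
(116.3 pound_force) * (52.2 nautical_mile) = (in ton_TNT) 0.01195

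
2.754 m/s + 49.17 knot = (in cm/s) 2805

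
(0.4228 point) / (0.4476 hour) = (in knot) 1.799e-07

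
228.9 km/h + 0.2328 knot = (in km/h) 229.3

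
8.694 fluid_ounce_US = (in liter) 0.2571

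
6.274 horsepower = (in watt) 4679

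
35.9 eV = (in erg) 5.752e-11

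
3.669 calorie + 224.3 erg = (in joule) 15.35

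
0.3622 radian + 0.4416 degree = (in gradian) 23.55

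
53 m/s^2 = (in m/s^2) 53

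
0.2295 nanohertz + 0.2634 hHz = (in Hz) 26.34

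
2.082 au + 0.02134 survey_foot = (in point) 8.829e+14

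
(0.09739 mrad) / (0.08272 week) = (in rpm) 1.859e-08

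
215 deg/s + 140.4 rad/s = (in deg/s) 8259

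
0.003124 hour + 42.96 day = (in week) 6.137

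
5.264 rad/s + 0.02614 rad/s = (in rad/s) 5.29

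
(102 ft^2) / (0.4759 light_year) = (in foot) 6.905e-15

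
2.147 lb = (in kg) 0.9739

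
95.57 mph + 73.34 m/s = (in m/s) 116.1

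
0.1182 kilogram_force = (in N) 1.159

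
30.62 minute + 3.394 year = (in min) 1.784e+06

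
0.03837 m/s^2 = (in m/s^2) 0.03837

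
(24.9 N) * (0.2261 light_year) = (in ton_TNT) 1.273e+07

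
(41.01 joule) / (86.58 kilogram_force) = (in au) 3.229e-13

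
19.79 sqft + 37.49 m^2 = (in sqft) 423.3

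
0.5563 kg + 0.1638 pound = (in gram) 630.6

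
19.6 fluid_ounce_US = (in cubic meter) 0.0005796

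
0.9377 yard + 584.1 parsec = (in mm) 1.802e+22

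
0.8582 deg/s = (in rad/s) 0.01498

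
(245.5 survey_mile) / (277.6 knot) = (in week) 0.004574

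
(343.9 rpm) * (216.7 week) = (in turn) 7.512e+08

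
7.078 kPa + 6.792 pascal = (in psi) 1.028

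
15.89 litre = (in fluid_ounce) 537.3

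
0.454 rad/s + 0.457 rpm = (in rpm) 4.792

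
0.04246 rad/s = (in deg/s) 2.433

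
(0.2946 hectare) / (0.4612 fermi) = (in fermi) 6.388e+33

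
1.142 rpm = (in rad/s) 0.1196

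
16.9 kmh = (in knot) 9.125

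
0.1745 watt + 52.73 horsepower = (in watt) 3.932e+04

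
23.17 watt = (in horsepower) 0.03107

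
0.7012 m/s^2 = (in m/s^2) 0.7012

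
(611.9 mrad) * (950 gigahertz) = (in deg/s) 3.331e+13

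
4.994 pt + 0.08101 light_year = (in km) 7.664e+11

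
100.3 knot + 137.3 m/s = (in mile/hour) 422.6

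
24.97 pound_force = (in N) 111.1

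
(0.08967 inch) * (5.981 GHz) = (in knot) 2.648e+07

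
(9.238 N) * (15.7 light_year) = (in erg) 1.372e+25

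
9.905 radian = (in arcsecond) 2.043e+06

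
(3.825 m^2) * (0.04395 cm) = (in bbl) 0.01057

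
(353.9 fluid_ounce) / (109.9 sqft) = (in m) 0.001025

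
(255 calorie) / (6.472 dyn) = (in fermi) 1.649e+22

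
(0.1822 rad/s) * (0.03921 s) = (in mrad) 7.144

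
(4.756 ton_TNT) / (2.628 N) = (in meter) 7.572e+09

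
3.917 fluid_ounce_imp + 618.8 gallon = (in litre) 2343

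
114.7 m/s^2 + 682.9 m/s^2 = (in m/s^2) 797.6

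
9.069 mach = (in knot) 6003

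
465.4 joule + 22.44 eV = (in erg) 4.654e+09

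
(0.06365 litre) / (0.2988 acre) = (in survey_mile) 3.271e-11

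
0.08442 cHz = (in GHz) 8.442e-13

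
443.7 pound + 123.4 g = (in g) 2.014e+05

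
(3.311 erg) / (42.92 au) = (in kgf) 5.258e-21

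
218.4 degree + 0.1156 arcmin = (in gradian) 242.7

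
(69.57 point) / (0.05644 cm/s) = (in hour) 0.01208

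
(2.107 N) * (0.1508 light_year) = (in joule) 3.006e+15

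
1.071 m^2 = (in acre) 0.0002646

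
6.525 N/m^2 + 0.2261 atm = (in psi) 3.324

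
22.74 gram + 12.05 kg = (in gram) 1.207e+04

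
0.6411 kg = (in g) 641.1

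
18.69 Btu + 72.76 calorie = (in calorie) 4786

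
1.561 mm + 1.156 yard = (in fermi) 1.059e+15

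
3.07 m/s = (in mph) 6.867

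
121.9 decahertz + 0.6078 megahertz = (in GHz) 0.000609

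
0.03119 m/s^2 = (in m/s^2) 0.03119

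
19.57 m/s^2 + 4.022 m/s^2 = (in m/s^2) 23.59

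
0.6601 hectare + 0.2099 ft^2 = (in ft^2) 7.105e+04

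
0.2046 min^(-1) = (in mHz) 3.41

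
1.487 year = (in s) 4.689e+07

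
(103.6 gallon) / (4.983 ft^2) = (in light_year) 8.954e-17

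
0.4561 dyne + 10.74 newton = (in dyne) 1.074e+06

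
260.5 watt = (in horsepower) 0.3493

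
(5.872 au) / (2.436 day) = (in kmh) 1.503e+07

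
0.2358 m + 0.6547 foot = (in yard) 0.4761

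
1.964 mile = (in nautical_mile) 1.707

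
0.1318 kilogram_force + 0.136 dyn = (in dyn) 1.293e+05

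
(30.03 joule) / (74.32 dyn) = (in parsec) 1.309e-12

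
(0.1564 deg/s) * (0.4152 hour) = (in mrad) 4080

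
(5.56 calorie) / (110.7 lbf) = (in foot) 0.155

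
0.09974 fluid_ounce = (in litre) 0.00295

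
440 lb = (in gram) 1.996e+05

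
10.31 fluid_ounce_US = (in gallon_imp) 0.06707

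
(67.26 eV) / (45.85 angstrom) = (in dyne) 0.000235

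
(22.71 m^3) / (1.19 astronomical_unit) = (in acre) 3.152e-14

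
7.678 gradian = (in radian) 0.1206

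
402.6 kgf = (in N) 3948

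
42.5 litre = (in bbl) 0.2673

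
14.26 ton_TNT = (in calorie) 1.426e+10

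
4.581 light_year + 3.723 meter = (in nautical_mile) 2.34e+13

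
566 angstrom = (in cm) 5.66e-06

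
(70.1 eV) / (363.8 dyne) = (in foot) 1.013e-14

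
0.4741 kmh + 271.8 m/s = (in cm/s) 2.719e+04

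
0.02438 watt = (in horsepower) 3.269e-05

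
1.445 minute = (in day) 0.001003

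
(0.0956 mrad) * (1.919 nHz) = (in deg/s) 1.051e-11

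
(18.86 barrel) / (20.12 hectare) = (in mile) 9.26e-09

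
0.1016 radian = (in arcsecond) 2.096e+04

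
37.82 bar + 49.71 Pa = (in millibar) 3.782e+04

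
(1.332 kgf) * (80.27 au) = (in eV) 9.79e+32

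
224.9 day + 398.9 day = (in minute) 8.983e+05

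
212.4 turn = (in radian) 1335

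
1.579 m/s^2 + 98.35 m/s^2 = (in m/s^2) 99.93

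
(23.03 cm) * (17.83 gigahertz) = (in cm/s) 4.106e+11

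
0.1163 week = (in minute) 1172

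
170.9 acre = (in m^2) 6.916e+05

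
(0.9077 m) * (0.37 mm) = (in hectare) 3.358e-08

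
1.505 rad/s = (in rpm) 14.37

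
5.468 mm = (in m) 0.005468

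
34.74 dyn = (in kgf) 3.542e-05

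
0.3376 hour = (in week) 0.00201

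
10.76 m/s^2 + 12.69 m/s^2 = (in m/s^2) 23.45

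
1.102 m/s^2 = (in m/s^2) 1.102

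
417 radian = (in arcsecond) 8.601e+07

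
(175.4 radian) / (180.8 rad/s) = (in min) 0.01617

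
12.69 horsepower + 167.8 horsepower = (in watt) 1.346e+05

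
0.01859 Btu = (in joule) 19.61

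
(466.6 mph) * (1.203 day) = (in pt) 6.146e+10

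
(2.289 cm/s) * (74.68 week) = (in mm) 1.034e+09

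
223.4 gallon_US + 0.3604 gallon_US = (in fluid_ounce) 2.864e+04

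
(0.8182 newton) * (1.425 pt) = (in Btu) 3.899e-07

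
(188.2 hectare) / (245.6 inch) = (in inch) 1.188e+07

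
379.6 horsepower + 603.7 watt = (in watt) 2.837e+05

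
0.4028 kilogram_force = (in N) 3.95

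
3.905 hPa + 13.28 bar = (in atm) 13.11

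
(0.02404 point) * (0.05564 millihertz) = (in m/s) 4.719e-10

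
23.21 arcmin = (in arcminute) 23.21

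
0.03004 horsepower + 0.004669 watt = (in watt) 22.41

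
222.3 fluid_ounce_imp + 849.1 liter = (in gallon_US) 226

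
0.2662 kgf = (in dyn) 2.611e+05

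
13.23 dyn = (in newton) 0.0001323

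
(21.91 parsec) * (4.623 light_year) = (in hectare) 2.957e+30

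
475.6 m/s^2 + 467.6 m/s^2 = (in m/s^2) 943.2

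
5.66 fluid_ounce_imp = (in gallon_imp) 0.03538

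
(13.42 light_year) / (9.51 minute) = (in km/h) 8.01e+14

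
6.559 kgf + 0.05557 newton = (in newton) 64.38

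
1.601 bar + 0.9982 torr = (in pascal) 1.602e+05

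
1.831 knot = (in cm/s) 94.19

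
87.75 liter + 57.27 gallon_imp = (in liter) 348.1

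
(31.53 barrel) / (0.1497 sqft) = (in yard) 394.2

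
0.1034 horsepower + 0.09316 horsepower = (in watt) 146.6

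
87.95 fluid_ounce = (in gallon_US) 0.6871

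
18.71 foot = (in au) 3.812e-11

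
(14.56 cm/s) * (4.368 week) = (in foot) 1.262e+06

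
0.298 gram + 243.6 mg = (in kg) 0.0005416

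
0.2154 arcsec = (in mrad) 0.001044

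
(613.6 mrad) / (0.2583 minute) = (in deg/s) 2.268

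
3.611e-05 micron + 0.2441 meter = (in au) 1.632e-12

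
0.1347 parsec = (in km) 4.156e+12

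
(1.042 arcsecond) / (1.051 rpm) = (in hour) 1.275e-08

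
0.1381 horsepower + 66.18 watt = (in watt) 169.2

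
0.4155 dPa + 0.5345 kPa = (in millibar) 5.345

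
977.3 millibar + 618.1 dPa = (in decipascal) 9.779e+05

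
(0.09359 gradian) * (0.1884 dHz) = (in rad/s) 2.77e-05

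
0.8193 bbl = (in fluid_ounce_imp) 4584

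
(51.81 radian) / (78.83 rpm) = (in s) 6.276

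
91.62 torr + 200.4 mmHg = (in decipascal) 3.893e+05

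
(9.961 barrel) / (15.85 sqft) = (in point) 3049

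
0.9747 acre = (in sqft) 4.246e+04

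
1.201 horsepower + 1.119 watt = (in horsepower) 1.203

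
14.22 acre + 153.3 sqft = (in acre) 14.22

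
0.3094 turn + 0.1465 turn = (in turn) 0.4559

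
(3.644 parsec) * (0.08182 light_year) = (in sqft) 9.369e+32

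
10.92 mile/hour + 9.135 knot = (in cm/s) 958.1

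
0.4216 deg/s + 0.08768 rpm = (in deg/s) 0.9477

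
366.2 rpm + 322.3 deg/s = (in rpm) 419.9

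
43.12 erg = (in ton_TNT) 1.031e-15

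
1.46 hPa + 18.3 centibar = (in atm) 0.182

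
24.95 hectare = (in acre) 61.65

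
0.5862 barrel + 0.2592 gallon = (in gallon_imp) 20.72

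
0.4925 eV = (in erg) 7.891e-13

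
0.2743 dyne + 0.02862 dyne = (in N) 3.029e-06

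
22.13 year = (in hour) 1.939e+05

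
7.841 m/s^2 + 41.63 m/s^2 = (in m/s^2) 49.47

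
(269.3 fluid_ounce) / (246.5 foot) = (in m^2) 0.000106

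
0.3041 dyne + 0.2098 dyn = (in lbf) 1.155e-06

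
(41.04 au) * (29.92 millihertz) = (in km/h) 6.613e+11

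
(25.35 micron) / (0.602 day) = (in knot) 9.474e-10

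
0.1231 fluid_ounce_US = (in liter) 0.003641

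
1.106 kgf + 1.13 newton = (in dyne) 1.198e+06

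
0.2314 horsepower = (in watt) 172.6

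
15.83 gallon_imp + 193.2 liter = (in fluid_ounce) 8966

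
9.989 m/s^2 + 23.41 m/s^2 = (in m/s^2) 33.4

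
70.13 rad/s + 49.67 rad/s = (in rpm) 1144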